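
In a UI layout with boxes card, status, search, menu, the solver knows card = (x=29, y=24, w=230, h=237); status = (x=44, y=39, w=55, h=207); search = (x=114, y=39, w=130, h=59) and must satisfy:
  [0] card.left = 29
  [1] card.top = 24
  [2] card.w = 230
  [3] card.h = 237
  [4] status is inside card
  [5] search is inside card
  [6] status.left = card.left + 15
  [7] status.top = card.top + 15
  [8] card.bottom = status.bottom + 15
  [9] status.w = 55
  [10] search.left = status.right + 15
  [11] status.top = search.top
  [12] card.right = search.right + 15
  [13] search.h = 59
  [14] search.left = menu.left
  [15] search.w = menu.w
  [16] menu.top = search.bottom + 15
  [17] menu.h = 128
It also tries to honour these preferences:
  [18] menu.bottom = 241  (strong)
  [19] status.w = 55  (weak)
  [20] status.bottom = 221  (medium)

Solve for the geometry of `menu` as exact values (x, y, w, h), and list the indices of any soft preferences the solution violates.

menu = (x=114, y=113, w=130, h=128)
violated soft preferences: 20

1. menu.x = 114  [search.left = menu.left]
2. menu.w = 130  [search.w = menu.w]
3. menu.y = 113  [menu.top = search.bottom + 15]
4. menu.h = 128  [menu.h = 128]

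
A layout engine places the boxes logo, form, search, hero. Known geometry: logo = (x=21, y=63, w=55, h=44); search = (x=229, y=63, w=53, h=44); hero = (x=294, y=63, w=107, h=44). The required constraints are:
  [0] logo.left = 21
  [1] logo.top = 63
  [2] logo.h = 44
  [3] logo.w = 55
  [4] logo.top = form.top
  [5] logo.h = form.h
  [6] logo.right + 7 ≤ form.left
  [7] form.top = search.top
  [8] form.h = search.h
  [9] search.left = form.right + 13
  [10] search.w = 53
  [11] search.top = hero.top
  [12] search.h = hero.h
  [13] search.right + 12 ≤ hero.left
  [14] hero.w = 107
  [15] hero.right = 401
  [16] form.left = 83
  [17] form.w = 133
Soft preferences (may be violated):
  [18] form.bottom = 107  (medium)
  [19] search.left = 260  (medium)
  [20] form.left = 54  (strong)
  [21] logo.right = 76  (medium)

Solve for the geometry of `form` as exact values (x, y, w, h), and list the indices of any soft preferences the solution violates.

1. form.y = 63  [logo.top = form.top]
2. form.h = 44  [logo.h = form.h]
3. form.x = 83  [form.left = 83]
4. form.w = 133  [form.w = 133]

form = (x=83, y=63, w=133, h=44)
violated soft preferences: 19, 20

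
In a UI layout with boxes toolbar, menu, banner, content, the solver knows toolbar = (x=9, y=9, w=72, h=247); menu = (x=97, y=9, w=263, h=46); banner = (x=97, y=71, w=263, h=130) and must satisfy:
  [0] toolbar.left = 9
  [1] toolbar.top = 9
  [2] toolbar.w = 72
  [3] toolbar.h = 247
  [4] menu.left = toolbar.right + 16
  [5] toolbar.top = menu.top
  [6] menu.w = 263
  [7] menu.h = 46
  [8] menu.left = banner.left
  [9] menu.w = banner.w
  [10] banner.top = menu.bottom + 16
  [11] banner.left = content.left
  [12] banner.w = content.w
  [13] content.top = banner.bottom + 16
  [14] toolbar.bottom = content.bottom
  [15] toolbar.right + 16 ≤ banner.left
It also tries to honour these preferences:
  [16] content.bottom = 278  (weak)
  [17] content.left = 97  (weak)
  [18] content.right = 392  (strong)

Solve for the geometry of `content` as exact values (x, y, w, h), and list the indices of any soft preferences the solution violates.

content = (x=97, y=217, w=263, h=39)
violated soft preferences: 16, 18

1. content.x = 97  [banner.left = content.left]
2. content.w = 263  [banner.w = content.w]
3. content.y = 217  [content.top = banner.bottom + 16]
4. content.h = 39  [toolbar.bottom = content.bottom]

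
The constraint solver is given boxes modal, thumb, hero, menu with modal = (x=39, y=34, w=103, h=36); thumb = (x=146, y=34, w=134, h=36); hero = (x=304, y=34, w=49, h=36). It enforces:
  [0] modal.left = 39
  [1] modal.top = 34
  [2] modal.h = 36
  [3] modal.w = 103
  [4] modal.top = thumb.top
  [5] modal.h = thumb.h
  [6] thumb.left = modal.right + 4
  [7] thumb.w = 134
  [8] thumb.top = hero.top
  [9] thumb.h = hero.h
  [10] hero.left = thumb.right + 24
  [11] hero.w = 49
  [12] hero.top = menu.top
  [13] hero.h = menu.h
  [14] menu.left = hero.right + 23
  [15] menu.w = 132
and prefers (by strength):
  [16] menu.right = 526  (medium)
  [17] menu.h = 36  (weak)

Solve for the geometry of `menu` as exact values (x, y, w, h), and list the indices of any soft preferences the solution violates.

menu = (x=376, y=34, w=132, h=36)
violated soft preferences: 16

1. menu.y = 34  [hero.top = menu.top]
2. menu.h = 36  [hero.h = menu.h]
3. menu.x = 376  [menu.left = hero.right + 23]
4. menu.w = 132  [menu.w = 132]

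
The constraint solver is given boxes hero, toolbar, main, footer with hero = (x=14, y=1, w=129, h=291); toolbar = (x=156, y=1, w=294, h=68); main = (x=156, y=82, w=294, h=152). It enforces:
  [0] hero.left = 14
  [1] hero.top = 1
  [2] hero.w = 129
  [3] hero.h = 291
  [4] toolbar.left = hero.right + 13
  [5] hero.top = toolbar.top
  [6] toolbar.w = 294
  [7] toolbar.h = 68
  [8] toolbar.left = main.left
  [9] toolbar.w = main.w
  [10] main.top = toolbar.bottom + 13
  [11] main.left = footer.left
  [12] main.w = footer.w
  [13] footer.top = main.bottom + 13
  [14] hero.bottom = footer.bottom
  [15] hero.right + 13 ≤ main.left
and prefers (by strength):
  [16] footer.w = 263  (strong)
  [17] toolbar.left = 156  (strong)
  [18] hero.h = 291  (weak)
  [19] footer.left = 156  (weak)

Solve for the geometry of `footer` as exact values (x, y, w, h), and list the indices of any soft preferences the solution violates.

1. footer.x = 156  [main.left = footer.left]
2. footer.w = 294  [main.w = footer.w]
3. footer.y = 247  [footer.top = main.bottom + 13]
4. footer.h = 45  [hero.bottom = footer.bottom]

footer = (x=156, y=247, w=294, h=45)
violated soft preferences: 16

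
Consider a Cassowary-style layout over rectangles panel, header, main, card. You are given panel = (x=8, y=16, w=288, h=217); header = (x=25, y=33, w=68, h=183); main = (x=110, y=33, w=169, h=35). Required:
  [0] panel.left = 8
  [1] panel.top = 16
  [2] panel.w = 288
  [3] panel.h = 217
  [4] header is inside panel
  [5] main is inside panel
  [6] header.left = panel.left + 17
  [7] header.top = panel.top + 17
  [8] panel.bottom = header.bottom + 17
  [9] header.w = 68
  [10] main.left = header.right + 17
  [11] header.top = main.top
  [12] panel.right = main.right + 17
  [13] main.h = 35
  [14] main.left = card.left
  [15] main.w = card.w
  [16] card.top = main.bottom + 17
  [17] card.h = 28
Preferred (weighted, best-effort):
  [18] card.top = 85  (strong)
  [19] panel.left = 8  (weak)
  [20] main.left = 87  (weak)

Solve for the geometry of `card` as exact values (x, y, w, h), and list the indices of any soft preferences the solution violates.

card = (x=110, y=85, w=169, h=28)
violated soft preferences: 20

1. card.x = 110  [main.left = card.left]
2. card.w = 169  [main.w = card.w]
3. card.y = 85  [card.top = main.bottom + 17]
4. card.h = 28  [card.h = 28]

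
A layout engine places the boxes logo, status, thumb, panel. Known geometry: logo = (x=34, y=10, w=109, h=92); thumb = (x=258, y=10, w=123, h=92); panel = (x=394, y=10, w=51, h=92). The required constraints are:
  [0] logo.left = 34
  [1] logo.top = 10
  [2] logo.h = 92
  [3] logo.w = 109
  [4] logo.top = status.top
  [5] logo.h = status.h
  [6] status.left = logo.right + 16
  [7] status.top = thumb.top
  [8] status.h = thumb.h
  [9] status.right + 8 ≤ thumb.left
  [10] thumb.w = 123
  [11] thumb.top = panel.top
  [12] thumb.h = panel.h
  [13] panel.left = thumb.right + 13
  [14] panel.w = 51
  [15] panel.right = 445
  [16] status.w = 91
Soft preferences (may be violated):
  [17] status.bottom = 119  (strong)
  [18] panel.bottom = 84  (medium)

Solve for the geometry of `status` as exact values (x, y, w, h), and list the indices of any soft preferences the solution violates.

status = (x=159, y=10, w=91, h=92)
violated soft preferences: 17, 18

1. status.y = 10  [logo.top = status.top]
2. status.h = 92  [logo.h = status.h]
3. status.x = 159  [status.left = logo.right + 16]
4. status.w = 91  [status.w = 91]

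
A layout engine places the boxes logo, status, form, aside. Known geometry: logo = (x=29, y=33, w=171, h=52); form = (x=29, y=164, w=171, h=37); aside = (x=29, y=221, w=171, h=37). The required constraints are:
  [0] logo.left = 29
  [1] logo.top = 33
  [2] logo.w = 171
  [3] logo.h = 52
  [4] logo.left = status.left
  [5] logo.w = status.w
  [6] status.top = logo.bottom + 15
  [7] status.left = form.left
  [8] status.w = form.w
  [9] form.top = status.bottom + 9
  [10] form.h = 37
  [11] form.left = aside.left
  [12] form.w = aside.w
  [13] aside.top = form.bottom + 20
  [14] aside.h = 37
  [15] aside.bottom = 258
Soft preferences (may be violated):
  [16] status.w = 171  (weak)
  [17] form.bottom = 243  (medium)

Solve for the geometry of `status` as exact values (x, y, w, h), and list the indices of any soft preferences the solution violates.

1. status.x = 29  [logo.left = status.left]
2. status.w = 171  [logo.w = status.w]
3. status.y = 100  [status.top = logo.bottom + 15]
4. status.h = 55  [form.top = status.bottom + 9]

status = (x=29, y=100, w=171, h=55)
violated soft preferences: 17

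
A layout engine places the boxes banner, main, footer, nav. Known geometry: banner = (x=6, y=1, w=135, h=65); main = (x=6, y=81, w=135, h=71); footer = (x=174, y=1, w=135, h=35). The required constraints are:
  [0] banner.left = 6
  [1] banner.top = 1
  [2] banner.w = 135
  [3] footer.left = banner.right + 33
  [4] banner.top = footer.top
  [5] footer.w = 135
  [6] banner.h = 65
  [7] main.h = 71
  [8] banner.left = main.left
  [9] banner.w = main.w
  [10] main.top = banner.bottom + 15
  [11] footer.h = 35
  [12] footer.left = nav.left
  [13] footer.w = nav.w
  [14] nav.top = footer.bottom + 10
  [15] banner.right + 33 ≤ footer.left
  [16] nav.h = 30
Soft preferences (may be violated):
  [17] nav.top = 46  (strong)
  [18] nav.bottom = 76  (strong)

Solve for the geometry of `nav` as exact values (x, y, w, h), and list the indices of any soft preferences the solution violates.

nav = (x=174, y=46, w=135, h=30)
violated soft preferences: none

1. nav.x = 174  [footer.left = nav.left]
2. nav.w = 135  [footer.w = nav.w]
3. nav.y = 46  [nav.top = footer.bottom + 10]
4. nav.h = 30  [nav.h = 30]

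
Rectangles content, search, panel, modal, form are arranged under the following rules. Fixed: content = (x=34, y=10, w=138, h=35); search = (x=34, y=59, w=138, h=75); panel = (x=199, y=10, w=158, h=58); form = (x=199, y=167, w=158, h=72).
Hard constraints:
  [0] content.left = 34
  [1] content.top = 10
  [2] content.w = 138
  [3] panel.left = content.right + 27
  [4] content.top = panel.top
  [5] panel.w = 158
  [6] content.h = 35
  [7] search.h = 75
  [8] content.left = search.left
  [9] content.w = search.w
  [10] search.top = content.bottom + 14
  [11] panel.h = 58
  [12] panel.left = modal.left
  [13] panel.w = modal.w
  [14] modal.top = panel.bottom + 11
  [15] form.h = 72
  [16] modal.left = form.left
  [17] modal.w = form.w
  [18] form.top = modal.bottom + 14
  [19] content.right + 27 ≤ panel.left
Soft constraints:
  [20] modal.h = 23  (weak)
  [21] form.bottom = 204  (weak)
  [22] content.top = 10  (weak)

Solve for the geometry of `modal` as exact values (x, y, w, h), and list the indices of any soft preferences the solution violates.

modal = (x=199, y=79, w=158, h=74)
violated soft preferences: 20, 21

1. modal.x = 199  [panel.left = modal.left]
2. modal.w = 158  [panel.w = modal.w]
3. modal.y = 79  [modal.top = panel.bottom + 11]
4. modal.h = 74  [form.top = modal.bottom + 14]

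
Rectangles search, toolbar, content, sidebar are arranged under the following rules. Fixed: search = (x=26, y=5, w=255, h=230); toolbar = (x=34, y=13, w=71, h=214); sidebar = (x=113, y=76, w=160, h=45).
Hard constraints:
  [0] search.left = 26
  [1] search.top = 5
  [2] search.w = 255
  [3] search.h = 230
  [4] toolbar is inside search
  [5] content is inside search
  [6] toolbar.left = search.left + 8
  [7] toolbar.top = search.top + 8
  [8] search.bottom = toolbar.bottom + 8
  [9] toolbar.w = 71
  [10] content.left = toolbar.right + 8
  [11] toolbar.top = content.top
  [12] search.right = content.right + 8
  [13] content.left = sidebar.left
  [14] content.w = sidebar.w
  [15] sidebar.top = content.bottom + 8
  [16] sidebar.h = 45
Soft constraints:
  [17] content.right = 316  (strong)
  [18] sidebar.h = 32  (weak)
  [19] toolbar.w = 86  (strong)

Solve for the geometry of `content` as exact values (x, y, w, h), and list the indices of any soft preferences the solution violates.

content = (x=113, y=13, w=160, h=55)
violated soft preferences: 17, 18, 19

1. content.x = 113  [content.left = toolbar.right + 8]
2. content.y = 13  [toolbar.top = content.top]
3. content.w = 160  [search.right = content.right + 8]
4. content.h = 55  [sidebar.top = content.bottom + 8]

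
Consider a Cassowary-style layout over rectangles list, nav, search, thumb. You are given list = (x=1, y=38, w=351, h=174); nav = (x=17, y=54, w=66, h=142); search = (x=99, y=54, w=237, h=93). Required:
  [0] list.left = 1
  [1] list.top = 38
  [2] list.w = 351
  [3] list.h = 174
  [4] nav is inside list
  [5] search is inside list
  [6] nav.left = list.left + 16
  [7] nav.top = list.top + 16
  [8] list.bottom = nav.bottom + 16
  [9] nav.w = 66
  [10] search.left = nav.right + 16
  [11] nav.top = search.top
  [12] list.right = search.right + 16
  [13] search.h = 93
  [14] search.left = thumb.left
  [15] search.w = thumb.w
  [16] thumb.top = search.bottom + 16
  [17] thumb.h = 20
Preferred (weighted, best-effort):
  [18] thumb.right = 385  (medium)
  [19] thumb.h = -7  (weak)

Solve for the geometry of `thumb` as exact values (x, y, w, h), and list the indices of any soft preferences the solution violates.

thumb = (x=99, y=163, w=237, h=20)
violated soft preferences: 18, 19

1. thumb.x = 99  [search.left = thumb.left]
2. thumb.w = 237  [search.w = thumb.w]
3. thumb.y = 163  [thumb.top = search.bottom + 16]
4. thumb.h = 20  [thumb.h = 20]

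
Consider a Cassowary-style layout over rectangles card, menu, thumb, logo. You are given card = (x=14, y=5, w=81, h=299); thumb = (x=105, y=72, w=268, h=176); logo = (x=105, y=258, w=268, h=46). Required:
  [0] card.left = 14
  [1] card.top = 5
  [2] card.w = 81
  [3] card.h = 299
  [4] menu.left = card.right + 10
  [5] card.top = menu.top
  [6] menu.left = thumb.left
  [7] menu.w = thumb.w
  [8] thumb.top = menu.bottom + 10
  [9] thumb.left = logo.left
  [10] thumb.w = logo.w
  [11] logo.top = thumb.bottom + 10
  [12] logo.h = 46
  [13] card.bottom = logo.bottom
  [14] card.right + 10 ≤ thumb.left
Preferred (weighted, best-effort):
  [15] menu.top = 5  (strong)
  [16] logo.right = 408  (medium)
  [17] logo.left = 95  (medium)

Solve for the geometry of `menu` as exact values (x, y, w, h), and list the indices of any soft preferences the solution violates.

menu = (x=105, y=5, w=268, h=57)
violated soft preferences: 16, 17

1. menu.x = 105  [menu.left = card.right + 10]
2. menu.y = 5  [card.top = menu.top]
3. menu.w = 268  [menu.w = thumb.w]
4. menu.h = 57  [thumb.top = menu.bottom + 10]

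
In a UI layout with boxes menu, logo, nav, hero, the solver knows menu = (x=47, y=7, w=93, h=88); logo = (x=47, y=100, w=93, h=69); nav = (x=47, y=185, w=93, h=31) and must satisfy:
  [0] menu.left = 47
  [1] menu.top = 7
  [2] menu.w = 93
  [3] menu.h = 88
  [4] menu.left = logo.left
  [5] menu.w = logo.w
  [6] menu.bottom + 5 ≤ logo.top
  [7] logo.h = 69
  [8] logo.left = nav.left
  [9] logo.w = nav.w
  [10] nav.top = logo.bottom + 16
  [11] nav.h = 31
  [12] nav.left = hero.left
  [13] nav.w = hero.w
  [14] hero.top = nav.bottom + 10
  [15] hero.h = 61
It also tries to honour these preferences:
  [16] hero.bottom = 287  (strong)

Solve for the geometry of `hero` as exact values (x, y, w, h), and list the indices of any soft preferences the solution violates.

hero = (x=47, y=226, w=93, h=61)
violated soft preferences: none

1. hero.x = 47  [nav.left = hero.left]
2. hero.w = 93  [nav.w = hero.w]
3. hero.y = 226  [hero.top = nav.bottom + 10]
4. hero.h = 61  [hero.h = 61]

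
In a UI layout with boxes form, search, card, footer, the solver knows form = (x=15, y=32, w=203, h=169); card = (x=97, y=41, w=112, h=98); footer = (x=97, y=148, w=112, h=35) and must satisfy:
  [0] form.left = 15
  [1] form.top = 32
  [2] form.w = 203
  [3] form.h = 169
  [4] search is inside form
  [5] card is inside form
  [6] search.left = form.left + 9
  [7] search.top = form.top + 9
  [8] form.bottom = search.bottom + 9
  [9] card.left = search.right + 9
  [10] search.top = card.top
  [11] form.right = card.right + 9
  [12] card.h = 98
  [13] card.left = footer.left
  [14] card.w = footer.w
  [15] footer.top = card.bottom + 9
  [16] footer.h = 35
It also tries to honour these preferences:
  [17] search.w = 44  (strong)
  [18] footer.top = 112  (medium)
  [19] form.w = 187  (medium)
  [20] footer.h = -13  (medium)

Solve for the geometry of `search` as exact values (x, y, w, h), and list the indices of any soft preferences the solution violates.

1. search.x = 24  [search.left = form.left + 9]
2. search.y = 41  [search.top = form.top + 9]
3. search.h = 151  [form.bottom = search.bottom + 9]
4. search.w = 64  [card.left = search.right + 9]

search = (x=24, y=41, w=64, h=151)
violated soft preferences: 17, 18, 19, 20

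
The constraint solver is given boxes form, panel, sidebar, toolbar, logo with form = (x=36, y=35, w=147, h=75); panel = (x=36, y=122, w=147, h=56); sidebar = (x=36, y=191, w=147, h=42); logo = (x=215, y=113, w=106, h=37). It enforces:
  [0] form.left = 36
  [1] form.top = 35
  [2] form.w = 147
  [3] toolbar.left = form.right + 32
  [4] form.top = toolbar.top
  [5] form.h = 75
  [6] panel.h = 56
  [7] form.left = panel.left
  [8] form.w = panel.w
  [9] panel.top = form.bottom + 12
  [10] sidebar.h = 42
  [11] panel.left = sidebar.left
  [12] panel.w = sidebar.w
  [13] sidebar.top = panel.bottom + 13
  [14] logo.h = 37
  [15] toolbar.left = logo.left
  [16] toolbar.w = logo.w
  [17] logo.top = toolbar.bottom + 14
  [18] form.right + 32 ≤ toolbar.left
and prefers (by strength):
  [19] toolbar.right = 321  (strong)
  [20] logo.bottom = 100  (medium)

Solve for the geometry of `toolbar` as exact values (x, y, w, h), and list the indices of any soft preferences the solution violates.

toolbar = (x=215, y=35, w=106, h=64)
violated soft preferences: 20

1. toolbar.x = 215  [toolbar.left = form.right + 32]
2. toolbar.y = 35  [form.top = toolbar.top]
3. toolbar.w = 106  [toolbar.w = logo.w]
4. toolbar.h = 64  [logo.top = toolbar.bottom + 14]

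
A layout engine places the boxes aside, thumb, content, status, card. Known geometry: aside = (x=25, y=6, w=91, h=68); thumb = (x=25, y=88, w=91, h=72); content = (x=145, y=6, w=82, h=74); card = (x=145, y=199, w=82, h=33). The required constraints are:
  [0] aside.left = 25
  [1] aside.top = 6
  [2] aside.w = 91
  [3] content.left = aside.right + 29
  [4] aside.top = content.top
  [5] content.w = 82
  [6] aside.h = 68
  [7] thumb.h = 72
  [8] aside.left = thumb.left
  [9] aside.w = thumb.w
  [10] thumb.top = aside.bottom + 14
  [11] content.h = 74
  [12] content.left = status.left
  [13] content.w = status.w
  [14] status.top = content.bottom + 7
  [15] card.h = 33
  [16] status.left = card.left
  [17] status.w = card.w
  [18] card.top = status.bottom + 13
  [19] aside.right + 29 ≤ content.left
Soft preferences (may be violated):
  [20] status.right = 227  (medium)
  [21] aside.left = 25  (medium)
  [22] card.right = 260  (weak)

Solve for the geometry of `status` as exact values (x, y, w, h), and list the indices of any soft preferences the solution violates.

status = (x=145, y=87, w=82, h=99)
violated soft preferences: 22

1. status.x = 145  [content.left = status.left]
2. status.w = 82  [content.w = status.w]
3. status.y = 87  [status.top = content.bottom + 7]
4. status.h = 99  [card.top = status.bottom + 13]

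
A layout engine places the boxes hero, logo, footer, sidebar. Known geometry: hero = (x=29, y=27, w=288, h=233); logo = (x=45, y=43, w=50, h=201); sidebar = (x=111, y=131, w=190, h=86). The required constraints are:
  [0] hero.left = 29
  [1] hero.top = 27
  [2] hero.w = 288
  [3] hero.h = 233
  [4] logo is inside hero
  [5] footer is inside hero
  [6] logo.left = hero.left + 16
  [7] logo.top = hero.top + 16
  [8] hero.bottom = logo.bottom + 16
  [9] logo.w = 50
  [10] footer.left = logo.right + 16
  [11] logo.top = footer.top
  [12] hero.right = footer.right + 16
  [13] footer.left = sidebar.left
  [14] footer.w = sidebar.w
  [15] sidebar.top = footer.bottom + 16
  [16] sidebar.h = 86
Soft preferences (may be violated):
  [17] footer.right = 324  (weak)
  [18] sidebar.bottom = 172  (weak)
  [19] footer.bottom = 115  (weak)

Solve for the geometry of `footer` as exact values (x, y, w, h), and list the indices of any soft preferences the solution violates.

footer = (x=111, y=43, w=190, h=72)
violated soft preferences: 17, 18

1. footer.x = 111  [footer.left = logo.right + 16]
2. footer.y = 43  [logo.top = footer.top]
3. footer.w = 190  [hero.right = footer.right + 16]
4. footer.h = 72  [sidebar.top = footer.bottom + 16]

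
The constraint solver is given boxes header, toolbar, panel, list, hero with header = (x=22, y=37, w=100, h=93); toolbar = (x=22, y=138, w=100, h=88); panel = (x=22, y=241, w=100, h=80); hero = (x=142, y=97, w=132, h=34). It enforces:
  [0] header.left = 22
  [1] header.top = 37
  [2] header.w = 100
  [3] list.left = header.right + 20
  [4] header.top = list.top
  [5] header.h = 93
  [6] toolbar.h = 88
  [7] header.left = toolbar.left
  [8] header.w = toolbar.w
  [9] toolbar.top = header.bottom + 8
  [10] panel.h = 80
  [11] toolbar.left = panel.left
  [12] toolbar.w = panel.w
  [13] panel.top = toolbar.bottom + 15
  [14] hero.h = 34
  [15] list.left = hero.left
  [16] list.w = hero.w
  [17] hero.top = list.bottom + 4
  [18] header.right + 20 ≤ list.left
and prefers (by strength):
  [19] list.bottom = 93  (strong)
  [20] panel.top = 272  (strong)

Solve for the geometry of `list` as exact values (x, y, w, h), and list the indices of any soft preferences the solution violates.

1. list.x = 142  [list.left = header.right + 20]
2. list.y = 37  [header.top = list.top]
3. list.w = 132  [list.w = hero.w]
4. list.h = 56  [hero.top = list.bottom + 4]

list = (x=142, y=37, w=132, h=56)
violated soft preferences: 20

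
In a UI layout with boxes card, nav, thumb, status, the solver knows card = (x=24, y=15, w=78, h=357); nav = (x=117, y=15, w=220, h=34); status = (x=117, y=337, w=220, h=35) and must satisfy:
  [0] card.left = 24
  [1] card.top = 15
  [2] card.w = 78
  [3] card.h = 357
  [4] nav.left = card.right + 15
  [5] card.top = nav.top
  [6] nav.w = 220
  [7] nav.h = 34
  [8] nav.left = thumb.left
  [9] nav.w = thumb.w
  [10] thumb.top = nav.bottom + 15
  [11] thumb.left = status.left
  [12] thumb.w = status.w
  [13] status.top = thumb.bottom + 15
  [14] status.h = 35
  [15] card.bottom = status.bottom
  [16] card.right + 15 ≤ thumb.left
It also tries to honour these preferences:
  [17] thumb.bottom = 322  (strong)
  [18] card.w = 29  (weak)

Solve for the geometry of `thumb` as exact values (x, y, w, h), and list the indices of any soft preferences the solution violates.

thumb = (x=117, y=64, w=220, h=258)
violated soft preferences: 18

1. thumb.x = 117  [nav.left = thumb.left]
2. thumb.w = 220  [nav.w = thumb.w]
3. thumb.y = 64  [thumb.top = nav.bottom + 15]
4. thumb.h = 258  [status.top = thumb.bottom + 15]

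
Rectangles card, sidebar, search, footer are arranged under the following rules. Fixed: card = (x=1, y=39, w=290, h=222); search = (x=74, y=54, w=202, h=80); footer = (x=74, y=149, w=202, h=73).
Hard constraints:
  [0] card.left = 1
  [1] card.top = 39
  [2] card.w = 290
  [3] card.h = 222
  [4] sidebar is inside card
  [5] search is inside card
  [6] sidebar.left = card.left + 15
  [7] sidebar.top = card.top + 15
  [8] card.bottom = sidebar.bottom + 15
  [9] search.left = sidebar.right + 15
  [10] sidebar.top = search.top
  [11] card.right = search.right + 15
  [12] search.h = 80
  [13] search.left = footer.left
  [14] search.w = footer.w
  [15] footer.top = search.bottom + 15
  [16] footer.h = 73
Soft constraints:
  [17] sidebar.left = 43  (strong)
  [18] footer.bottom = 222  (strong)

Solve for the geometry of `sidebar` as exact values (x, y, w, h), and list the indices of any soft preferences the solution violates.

1. sidebar.x = 16  [sidebar.left = card.left + 15]
2. sidebar.y = 54  [sidebar.top = card.top + 15]
3. sidebar.h = 192  [card.bottom = sidebar.bottom + 15]
4. sidebar.w = 43  [search.left = sidebar.right + 15]

sidebar = (x=16, y=54, w=43, h=192)
violated soft preferences: 17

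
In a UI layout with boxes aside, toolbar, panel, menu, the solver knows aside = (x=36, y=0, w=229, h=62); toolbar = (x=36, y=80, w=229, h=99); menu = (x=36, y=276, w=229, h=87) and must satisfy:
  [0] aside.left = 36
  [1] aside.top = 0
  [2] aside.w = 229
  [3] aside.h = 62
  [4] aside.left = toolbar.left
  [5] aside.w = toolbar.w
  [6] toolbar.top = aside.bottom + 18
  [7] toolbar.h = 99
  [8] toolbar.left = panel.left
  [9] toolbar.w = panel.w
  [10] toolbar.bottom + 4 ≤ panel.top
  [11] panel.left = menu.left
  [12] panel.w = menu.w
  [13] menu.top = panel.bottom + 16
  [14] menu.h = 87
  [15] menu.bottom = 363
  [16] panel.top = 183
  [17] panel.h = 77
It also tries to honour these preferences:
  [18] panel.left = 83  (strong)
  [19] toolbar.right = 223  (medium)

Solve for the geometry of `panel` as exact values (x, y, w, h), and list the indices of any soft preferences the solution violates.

panel = (x=36, y=183, w=229, h=77)
violated soft preferences: 18, 19

1. panel.x = 36  [toolbar.left = panel.left]
2. panel.w = 229  [toolbar.w = panel.w]
3. panel.y = 183  [panel.top = 183]
4. panel.h = 77  [panel.h = 77]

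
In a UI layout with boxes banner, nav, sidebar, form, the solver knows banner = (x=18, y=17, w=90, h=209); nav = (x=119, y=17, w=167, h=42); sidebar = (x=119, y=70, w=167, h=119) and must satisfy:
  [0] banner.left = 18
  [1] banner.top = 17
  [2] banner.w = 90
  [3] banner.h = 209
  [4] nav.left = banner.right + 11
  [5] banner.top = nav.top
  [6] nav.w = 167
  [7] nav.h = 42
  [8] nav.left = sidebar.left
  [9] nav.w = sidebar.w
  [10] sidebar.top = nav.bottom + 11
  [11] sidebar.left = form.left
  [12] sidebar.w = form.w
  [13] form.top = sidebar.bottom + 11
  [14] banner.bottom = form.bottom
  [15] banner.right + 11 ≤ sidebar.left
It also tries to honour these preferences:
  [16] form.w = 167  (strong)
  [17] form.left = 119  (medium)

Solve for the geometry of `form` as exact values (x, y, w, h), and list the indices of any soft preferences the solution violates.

1. form.x = 119  [sidebar.left = form.left]
2. form.w = 167  [sidebar.w = form.w]
3. form.y = 200  [form.top = sidebar.bottom + 11]
4. form.h = 26  [banner.bottom = form.bottom]

form = (x=119, y=200, w=167, h=26)
violated soft preferences: none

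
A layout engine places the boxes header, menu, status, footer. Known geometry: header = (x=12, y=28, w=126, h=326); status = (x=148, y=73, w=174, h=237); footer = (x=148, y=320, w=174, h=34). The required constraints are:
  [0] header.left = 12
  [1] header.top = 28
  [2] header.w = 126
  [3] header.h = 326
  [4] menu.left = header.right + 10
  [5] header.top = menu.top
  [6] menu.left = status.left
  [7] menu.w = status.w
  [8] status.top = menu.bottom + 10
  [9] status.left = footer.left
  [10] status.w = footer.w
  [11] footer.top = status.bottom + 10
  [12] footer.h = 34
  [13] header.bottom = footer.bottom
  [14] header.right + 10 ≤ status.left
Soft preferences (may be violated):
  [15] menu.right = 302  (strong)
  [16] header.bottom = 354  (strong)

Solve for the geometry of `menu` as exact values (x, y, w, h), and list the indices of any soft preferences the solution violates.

menu = (x=148, y=28, w=174, h=35)
violated soft preferences: 15

1. menu.x = 148  [menu.left = header.right + 10]
2. menu.y = 28  [header.top = menu.top]
3. menu.w = 174  [menu.w = status.w]
4. menu.h = 35  [status.top = menu.bottom + 10]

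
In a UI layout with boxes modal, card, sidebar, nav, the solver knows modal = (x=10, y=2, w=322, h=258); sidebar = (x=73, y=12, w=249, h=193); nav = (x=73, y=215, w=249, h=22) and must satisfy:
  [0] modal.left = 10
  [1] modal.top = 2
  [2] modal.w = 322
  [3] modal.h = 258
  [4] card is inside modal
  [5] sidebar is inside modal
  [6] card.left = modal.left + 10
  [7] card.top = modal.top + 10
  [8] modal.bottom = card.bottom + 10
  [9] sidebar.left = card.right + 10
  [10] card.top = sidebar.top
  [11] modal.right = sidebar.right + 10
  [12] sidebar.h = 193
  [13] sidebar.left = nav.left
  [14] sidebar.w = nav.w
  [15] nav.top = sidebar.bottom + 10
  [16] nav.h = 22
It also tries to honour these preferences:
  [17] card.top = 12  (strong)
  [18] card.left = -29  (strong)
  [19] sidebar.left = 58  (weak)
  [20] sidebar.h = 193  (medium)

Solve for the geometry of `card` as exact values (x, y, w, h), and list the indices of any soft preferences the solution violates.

card = (x=20, y=12, w=43, h=238)
violated soft preferences: 18, 19

1. card.x = 20  [card.left = modal.left + 10]
2. card.y = 12  [card.top = modal.top + 10]
3. card.h = 238  [modal.bottom = card.bottom + 10]
4. card.w = 43  [sidebar.left = card.right + 10]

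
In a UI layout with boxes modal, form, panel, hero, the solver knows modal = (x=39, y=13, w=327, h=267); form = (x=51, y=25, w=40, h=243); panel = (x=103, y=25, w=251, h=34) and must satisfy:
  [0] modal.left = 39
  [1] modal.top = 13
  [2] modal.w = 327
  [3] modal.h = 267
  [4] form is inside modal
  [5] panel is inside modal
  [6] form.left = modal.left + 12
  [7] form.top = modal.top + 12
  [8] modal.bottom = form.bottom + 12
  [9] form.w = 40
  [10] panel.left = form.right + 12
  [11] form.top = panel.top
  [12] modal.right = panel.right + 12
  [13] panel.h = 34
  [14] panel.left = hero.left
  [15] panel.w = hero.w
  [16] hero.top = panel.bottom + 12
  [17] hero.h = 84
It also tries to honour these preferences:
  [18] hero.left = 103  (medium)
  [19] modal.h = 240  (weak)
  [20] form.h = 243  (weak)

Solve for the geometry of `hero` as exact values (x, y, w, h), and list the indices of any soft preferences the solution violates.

hero = (x=103, y=71, w=251, h=84)
violated soft preferences: 19

1. hero.x = 103  [panel.left = hero.left]
2. hero.w = 251  [panel.w = hero.w]
3. hero.y = 71  [hero.top = panel.bottom + 12]
4. hero.h = 84  [hero.h = 84]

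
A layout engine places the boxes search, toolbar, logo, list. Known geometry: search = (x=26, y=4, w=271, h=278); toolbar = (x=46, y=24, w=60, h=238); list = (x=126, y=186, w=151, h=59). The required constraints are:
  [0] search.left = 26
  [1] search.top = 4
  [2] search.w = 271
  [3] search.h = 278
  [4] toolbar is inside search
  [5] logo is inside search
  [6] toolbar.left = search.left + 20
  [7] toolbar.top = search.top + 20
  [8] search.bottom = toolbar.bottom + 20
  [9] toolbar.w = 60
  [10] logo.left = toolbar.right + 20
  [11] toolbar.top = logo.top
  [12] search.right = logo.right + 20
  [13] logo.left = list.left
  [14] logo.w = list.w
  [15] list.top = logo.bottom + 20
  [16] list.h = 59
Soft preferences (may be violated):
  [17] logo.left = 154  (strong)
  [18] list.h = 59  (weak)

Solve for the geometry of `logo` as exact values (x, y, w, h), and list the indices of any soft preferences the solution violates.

1. logo.x = 126  [logo.left = toolbar.right + 20]
2. logo.y = 24  [toolbar.top = logo.top]
3. logo.w = 151  [search.right = logo.right + 20]
4. logo.h = 142  [list.top = logo.bottom + 20]

logo = (x=126, y=24, w=151, h=142)
violated soft preferences: 17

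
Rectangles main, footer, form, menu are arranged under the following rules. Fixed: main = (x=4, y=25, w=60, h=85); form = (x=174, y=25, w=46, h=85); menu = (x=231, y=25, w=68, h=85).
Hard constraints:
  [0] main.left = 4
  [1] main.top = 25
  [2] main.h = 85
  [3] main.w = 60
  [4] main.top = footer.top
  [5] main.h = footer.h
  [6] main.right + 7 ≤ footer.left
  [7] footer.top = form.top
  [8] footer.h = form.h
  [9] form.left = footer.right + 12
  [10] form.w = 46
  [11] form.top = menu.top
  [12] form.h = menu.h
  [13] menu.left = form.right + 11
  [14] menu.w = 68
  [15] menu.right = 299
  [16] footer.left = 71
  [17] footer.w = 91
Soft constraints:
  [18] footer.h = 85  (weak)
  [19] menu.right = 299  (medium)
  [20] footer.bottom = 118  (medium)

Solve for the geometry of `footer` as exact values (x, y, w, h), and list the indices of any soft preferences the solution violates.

1. footer.y = 25  [main.top = footer.top]
2. footer.h = 85  [main.h = footer.h]
3. footer.x = 71  [footer.left = 71]
4. footer.w = 91  [footer.w = 91]

footer = (x=71, y=25, w=91, h=85)
violated soft preferences: 20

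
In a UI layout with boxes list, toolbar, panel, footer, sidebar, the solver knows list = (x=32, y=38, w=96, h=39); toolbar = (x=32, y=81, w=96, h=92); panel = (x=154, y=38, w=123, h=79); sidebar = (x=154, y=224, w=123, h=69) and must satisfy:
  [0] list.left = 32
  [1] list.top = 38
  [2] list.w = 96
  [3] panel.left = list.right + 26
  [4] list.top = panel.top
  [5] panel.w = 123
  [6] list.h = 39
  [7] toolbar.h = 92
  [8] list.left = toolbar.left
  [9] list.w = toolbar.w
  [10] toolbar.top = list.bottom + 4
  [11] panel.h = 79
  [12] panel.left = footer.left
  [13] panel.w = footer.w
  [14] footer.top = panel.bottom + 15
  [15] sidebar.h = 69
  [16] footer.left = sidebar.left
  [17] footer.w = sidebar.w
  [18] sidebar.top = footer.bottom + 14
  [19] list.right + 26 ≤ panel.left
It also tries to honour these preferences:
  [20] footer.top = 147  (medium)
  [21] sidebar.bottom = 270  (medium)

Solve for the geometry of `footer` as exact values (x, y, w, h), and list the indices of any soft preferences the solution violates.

footer = (x=154, y=132, w=123, h=78)
violated soft preferences: 20, 21

1. footer.x = 154  [panel.left = footer.left]
2. footer.w = 123  [panel.w = footer.w]
3. footer.y = 132  [footer.top = panel.bottom + 15]
4. footer.h = 78  [sidebar.top = footer.bottom + 14]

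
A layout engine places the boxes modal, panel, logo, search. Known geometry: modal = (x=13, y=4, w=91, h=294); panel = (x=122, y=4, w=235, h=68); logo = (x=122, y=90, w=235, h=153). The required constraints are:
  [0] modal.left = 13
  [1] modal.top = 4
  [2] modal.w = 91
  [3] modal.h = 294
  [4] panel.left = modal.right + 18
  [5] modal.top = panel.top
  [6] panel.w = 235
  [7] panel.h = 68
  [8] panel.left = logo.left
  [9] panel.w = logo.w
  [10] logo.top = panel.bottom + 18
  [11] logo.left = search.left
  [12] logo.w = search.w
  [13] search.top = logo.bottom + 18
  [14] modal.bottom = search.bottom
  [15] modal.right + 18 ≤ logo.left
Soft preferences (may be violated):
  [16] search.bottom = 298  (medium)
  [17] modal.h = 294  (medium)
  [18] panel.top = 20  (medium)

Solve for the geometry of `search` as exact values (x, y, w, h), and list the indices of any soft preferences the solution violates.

search = (x=122, y=261, w=235, h=37)
violated soft preferences: 18

1. search.x = 122  [logo.left = search.left]
2. search.w = 235  [logo.w = search.w]
3. search.y = 261  [search.top = logo.bottom + 18]
4. search.h = 37  [modal.bottom = search.bottom]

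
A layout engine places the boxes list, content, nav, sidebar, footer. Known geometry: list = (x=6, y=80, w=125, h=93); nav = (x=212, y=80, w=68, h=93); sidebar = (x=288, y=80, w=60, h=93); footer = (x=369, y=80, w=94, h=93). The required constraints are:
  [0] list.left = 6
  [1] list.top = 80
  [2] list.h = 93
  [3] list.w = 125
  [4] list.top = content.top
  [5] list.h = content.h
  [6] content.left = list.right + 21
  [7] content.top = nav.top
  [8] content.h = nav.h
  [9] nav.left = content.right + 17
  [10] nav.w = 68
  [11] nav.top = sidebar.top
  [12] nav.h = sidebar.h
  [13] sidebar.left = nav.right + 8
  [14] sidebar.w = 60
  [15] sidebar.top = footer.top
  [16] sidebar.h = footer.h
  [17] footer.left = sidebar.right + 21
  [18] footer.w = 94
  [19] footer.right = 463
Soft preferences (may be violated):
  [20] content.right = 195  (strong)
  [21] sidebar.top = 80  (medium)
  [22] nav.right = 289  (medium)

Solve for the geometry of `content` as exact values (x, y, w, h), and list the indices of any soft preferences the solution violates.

content = (x=152, y=80, w=43, h=93)
violated soft preferences: 22

1. content.y = 80  [list.top = content.top]
2. content.h = 93  [list.h = content.h]
3. content.x = 152  [content.left = list.right + 21]
4. content.w = 43  [nav.left = content.right + 17]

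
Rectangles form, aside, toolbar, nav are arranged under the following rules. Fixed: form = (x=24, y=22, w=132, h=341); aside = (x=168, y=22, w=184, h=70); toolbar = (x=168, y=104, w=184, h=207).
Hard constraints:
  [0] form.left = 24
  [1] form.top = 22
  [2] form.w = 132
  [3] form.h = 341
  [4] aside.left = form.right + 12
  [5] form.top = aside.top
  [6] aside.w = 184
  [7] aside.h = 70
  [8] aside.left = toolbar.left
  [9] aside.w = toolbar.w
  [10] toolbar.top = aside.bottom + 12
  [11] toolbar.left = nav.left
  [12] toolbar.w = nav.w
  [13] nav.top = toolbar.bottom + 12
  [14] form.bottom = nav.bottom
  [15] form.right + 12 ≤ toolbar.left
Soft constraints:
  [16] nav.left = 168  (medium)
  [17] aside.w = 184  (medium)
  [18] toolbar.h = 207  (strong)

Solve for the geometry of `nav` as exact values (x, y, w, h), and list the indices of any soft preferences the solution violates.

nav = (x=168, y=323, w=184, h=40)
violated soft preferences: none

1. nav.x = 168  [toolbar.left = nav.left]
2. nav.w = 184  [toolbar.w = nav.w]
3. nav.y = 323  [nav.top = toolbar.bottom + 12]
4. nav.h = 40  [form.bottom = nav.bottom]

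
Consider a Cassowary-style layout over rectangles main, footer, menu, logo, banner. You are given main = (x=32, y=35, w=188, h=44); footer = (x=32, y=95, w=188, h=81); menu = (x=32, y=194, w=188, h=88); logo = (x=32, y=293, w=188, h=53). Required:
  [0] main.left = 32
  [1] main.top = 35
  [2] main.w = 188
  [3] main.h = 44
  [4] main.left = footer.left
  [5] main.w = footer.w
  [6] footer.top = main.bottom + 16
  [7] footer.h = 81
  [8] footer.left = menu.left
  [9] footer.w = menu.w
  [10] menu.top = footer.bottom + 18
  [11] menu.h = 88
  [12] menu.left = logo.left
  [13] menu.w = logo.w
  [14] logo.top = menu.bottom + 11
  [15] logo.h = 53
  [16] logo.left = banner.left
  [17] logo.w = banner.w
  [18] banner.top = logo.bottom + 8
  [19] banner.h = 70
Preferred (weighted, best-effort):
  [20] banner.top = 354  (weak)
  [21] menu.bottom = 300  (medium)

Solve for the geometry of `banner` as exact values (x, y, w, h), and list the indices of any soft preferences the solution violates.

banner = (x=32, y=354, w=188, h=70)
violated soft preferences: 21

1. banner.x = 32  [logo.left = banner.left]
2. banner.w = 188  [logo.w = banner.w]
3. banner.y = 354  [banner.top = logo.bottom + 8]
4. banner.h = 70  [banner.h = 70]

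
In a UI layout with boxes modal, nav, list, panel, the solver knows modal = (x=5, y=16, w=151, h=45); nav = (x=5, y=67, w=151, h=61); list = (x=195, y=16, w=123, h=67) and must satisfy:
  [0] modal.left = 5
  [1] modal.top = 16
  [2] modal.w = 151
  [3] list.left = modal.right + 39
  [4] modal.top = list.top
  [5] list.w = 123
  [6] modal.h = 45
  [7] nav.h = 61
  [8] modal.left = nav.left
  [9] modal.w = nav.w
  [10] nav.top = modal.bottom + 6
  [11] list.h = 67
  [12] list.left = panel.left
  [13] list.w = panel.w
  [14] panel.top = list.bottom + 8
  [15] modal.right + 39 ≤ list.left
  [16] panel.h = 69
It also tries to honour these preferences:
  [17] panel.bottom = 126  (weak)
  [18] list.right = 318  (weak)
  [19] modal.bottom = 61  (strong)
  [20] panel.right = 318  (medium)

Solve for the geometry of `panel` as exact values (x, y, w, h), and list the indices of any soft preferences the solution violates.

1. panel.x = 195  [list.left = panel.left]
2. panel.w = 123  [list.w = panel.w]
3. panel.y = 91  [panel.top = list.bottom + 8]
4. panel.h = 69  [panel.h = 69]

panel = (x=195, y=91, w=123, h=69)
violated soft preferences: 17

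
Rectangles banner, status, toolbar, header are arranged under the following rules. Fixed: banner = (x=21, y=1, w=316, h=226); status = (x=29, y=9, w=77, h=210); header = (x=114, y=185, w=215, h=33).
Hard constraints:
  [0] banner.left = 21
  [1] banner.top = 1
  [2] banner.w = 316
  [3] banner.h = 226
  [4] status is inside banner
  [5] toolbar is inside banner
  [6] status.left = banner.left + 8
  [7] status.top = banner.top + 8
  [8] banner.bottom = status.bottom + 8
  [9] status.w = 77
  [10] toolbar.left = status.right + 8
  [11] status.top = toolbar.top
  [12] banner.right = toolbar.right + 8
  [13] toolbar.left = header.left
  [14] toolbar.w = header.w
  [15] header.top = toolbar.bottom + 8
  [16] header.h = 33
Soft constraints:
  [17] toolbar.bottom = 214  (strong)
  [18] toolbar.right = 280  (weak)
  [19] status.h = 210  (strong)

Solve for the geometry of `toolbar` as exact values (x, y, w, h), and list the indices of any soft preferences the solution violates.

toolbar = (x=114, y=9, w=215, h=168)
violated soft preferences: 17, 18

1. toolbar.x = 114  [toolbar.left = status.right + 8]
2. toolbar.y = 9  [status.top = toolbar.top]
3. toolbar.w = 215  [banner.right = toolbar.right + 8]
4. toolbar.h = 168  [header.top = toolbar.bottom + 8]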